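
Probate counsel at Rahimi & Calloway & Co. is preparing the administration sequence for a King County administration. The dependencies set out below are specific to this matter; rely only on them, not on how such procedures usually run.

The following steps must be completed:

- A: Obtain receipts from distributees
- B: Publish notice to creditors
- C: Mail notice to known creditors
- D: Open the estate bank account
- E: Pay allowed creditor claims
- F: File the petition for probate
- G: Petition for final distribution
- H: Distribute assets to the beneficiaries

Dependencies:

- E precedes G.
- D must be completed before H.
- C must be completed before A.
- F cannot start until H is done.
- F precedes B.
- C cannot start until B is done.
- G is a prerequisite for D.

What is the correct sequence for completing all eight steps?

E has no prerequisites → E first.
That leaves G as the only ready step → G.
Next only D has its prerequisites met → D.
H is the only step now ready → H.
F needed H, now all done → F.
That leaves B as the only ready step → B.
C needed B, now all done → C.
A needed C, now all done → A.

E, G, D, H, F, B, C, A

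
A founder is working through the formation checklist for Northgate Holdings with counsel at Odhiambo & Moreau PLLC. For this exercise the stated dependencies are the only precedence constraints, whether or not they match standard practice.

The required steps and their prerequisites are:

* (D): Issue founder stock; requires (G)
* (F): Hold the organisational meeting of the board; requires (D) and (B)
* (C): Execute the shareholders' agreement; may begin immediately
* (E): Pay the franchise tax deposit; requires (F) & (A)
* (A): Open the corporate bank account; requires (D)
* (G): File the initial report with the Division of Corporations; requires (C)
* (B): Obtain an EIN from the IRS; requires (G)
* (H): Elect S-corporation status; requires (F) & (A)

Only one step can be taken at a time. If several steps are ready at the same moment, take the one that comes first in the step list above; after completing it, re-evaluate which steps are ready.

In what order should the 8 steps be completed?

(C) → (G) → (D) → (A) → (B) → (F) → (E) → (H)

Only (C) has no prerequisites, so it is first.
(G) needed (C), now all done → (G).
Ready: (D) and (B). (D) is listed earlier → (D).
(A) now also ready, so the ready set is {(A), (B)}; (A) is listed earlier → (A).
Next only (B) has its prerequisites met → (B).
(F) needed (D) and (B), now all done → (F).
Ready: (E) and (H). (E) is listed earlier → (E).
(H) needed (F) and (A), now all done → (H).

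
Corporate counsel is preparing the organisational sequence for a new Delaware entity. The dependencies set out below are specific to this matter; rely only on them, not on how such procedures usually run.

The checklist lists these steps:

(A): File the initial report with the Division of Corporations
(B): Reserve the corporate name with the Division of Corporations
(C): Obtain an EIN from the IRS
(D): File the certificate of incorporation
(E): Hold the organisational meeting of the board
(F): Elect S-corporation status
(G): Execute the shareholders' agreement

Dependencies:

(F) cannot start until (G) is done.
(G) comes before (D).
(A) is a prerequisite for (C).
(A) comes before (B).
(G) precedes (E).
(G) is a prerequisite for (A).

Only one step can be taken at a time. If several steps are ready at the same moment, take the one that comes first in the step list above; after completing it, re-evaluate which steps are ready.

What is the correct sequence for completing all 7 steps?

(G), (A), (B), (C), (D), (E), (F)

(G) is the only step with nothing outstanding, so it goes first.
(A), (D), (E) and (F) are all available; (A) is listed earlier → (A).
(B) and (C) now also ready, so the ready set is {(B), (C), (D), (E), (F)}; (B) is listed earlier → (B).
Ready: (C), (D), (E) and (F). (C) is listed earlier → (C).
(D), (E) and (F) are all available; (D) is listed earlier → (D).
Ready: (E) and (F). (E) is listed earlier → (E).
(F) needed (G), now all done → (F).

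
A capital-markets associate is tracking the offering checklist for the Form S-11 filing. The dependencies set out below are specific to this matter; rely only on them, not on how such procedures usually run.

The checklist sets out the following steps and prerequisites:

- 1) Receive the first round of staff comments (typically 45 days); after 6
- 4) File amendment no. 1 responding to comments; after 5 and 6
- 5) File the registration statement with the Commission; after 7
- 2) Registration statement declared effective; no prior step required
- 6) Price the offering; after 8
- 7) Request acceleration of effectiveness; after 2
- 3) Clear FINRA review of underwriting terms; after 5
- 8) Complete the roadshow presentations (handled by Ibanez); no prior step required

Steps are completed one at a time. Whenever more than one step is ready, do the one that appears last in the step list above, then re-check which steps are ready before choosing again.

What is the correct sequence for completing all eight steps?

8 → 6 → 2 → 7 → 5 → 3 → 4 → 1

8 and 2 have no prerequisites; 8 is listed later, so 8 is first.
6 and 2 are both available; 6 is listed later → 6.
1 now also ready, so the ready set is {2, 1}; 2 is listed later → 2.
Ready: 7 and 1. 7 is listed later → 7.
5 and 1 are both available; 5 is listed later → 5.
3, 4 and 1 are all available; 3 is listed later → 3.
4 and 1 are both available; 4 is listed later → 4.
1 needed 6, now all done → 1.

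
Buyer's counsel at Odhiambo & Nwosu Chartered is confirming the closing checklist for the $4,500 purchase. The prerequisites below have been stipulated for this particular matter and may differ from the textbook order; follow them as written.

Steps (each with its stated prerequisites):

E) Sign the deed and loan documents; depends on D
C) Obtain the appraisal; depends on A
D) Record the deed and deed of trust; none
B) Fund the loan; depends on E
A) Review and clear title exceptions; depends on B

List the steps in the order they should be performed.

D, E, B, A, C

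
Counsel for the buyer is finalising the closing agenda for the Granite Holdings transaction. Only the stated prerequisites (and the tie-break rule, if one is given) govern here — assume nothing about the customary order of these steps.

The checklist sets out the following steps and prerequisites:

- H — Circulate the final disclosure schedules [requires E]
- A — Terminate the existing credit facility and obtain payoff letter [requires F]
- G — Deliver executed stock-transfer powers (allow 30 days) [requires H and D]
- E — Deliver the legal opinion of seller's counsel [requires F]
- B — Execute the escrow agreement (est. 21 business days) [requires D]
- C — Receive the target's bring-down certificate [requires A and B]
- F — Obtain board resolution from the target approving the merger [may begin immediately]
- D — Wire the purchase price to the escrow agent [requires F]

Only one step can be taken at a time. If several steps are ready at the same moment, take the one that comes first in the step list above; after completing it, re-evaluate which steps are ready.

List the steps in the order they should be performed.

F A E H D G B C

Only F has no prerequisites, so it is first.
Ready: A, E and D. A is listed earlier → A.
Now E and D have their prerequisites met. E is listed earlier, so E next.
H now also ready, so the ready set is {H, D}; H is listed earlier → H.
D is the only step now ready → D.
Ready: G and B. G is listed earlier → G.
That leaves B as the only ready step → B.
That leaves C as the only ready step → C.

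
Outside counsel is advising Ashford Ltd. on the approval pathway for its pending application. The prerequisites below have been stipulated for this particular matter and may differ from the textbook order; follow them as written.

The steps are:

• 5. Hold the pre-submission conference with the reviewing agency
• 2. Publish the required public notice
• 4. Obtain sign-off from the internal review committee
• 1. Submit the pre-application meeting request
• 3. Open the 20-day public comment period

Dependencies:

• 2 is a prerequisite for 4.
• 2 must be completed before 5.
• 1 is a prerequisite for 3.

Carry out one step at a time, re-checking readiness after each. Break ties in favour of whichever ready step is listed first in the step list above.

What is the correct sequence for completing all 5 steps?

Nothing is required for 2 and 1. 2 is listed earlier → 2 first.
5 and 4 now also ready, so the ready set is {5, 4, 1}; 5 is listed earlier → 5.
Ready: 4 and 1. 4 is listed earlier → 4.
1 is the only step now ready → 1.
3 needed 1, now all done → 3.

2, 5, 4, 1, 3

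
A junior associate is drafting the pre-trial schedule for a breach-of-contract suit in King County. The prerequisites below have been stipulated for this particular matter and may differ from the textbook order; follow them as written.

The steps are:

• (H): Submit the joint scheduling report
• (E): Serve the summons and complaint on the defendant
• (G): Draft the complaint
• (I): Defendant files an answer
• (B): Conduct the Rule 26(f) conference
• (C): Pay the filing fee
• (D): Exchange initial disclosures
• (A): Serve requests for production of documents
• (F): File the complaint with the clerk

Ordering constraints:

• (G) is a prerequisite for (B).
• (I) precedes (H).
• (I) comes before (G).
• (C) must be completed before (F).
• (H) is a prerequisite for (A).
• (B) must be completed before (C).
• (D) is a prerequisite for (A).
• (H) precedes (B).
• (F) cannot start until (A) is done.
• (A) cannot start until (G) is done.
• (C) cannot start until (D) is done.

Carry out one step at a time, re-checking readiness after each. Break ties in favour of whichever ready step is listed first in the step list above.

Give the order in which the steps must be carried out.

(E), (I) and (D) have no prerequisites; (E) is listed earlier, so (E) is first.
Ready: (I) and (D). (I) is listed earlier → (I).
Ready: (H), (G) and (D). (H) is listed earlier → (H).
Ready: (G) and (D). (G) is listed earlier → (G).
(B) now also ready, so the ready set is {(B), (D)}; (B) is listed earlier → (B).
(D) is the only step now ready → (D).
(C) and (A) are both available; (C) is listed earlier → (C).
That leaves (A) as the only ready step → (A).
(F) is the only step now ready → (F).

(E), (I), (H), (G), (B), (D), (C), (A), (F)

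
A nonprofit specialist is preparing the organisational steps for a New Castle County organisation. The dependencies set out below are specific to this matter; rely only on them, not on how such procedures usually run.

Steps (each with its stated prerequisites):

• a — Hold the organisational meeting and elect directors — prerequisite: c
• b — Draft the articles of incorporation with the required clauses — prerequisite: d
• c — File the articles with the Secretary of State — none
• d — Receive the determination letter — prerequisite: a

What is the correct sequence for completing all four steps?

c a d b

Only c has no prerequisites, so it is first.
That leaves a as the only ready step → a.
d needed a, now all done → d.
b is the only step now ready → b.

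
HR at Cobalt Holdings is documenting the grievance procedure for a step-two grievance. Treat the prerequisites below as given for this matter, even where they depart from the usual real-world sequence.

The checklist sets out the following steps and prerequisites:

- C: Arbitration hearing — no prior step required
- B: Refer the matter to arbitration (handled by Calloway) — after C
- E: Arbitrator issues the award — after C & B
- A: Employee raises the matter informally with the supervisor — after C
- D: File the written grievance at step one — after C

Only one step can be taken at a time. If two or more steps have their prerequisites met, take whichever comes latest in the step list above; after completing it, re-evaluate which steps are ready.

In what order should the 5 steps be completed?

C, D, A, B, E

C has no prerequisites → C first.
D, A and B are all available; D is listed later → D.
Ready: A and B. A is listed later → A.
Next only B has its prerequisites met → B.
E is the only step now ready → E.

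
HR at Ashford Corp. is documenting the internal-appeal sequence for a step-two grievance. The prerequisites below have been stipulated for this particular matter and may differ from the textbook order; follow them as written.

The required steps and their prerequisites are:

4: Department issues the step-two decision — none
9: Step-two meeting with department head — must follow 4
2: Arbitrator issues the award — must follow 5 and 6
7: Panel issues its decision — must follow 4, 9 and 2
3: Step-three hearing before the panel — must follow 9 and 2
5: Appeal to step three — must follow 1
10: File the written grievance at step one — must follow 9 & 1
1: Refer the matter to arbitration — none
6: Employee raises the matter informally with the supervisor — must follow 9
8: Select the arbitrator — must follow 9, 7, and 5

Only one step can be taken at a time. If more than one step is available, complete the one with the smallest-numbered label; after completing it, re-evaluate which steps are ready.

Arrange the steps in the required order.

1, 4, 5, 9, 6, 2, 3, 7, 8, 10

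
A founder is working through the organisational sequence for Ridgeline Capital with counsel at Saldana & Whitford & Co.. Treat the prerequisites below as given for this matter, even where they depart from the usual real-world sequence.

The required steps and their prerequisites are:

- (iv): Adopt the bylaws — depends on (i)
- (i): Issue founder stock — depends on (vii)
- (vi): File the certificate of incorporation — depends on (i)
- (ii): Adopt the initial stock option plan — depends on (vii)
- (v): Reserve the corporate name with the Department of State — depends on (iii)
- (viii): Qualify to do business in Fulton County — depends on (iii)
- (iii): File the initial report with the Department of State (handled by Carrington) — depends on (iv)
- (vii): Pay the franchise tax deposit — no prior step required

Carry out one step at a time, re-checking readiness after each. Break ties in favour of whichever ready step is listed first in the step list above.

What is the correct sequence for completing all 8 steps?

Only (vii) has no prerequisites, so it is first.
(i) and (ii) are both available; (i) is listed earlier → (i).
Now (iv), (vi) and (ii) have their prerequisites met. (iv) is listed earlier, so (iv) next.
(iii) now also ready, so the ready set is {(vi), (ii), (iii)}; (vi) is listed earlier → (vi).
Ready: (ii) and (iii). (ii) is listed earlier → (ii).
Next only (iii) has its prerequisites met → (iii).
Ready: (v) and (viii). (v) is listed earlier → (v).
That leaves (viii) as the only ready step → (viii).

(vii), (i), (iv), (vi), (ii), (iii), (v), (viii)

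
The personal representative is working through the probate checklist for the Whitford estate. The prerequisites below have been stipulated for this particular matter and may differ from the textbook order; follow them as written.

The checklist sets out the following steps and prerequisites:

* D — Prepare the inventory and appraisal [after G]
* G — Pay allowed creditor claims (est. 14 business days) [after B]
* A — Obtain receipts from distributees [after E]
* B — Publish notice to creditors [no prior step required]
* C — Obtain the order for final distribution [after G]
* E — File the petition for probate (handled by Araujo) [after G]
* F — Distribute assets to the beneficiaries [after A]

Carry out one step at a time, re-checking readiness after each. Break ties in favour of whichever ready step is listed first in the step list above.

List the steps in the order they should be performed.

B, G, D, C, E, A, F

B has no prerequisites → B first.
G needed B, now all done → G.
Now D, C and E have their prerequisites met. D is listed earlier, so D next.
Ready: C and E. C is listed earlier → C.
E needed G, now all done → E.
A is the only step now ready → A.
F is the only step now ready → F.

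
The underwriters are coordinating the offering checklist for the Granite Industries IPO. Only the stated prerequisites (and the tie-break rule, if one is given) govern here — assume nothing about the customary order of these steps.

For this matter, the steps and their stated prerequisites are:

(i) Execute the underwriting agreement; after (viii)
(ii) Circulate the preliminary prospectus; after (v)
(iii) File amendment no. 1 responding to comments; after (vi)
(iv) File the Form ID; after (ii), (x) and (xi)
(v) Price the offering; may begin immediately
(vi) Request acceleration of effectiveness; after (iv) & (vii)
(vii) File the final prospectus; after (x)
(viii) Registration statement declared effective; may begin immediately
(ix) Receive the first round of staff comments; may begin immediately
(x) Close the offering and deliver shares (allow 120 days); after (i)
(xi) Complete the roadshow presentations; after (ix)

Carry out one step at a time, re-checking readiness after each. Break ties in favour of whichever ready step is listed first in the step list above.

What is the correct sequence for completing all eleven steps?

(v) (ii) (viii) (i) (ix) (x) (vii) (xi) (iv) (vi) (iii)

Nothing is required for (v), (viii) and (ix). (v) is listed earlier → (v) first.
Ready: (ii), (viii) and (ix). (ii) is listed earlier → (ii).
Now (viii) and (ix) have their prerequisites met. (viii) is listed earlier, so (viii) next.
Now (i) and (ix) have their prerequisites met. (i) is listed earlier, so (i) next.
(x) now also ready, so the ready set is {(ix), (x)}; (ix) is listed earlier → (ix).
Ready: (x) and (xi). (x) is listed earlier → (x).
(vii) now also ready, so the ready set is {(vii), (xi)}; (vii) is listed earlier → (vii).
(xi) needed (ix), now all done → (xi).
(iv) is the only step now ready → (iv).
That leaves (vi) as the only ready step → (vi).
(iii) needed (vi), now all done → (iii).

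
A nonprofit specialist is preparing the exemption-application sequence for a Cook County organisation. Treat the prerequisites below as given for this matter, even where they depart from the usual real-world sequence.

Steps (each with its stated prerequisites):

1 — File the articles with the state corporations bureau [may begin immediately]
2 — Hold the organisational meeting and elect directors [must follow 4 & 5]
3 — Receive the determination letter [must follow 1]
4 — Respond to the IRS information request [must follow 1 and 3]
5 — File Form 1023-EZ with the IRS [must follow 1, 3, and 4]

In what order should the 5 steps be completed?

1 is the only step with nothing outstanding, so it goes first.
3 needed 1, now all done → 3.
That leaves 4 as the only ready step → 4.
5 is the only step now ready → 5.
That leaves 2 as the only ready step → 2.

1 3 4 5 2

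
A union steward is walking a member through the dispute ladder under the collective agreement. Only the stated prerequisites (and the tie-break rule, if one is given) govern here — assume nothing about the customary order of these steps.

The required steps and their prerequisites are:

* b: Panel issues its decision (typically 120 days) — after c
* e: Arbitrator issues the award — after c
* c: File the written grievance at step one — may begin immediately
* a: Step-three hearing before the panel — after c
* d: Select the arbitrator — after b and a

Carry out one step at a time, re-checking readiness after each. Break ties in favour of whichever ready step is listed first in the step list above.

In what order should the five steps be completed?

c → b → e → a → d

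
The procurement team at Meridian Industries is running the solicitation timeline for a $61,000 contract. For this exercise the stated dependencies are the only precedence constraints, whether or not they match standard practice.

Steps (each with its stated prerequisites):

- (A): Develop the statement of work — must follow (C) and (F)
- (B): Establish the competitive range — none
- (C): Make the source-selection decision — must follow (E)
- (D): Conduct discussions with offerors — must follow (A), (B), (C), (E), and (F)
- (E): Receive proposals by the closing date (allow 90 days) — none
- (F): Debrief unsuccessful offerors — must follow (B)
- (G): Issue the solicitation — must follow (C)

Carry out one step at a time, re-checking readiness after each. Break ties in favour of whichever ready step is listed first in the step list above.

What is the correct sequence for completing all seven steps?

(B) → (E) → (C) → (F) → (A) → (D) → (G)

(B) and (E) have no prerequisites; (B) is listed earlier, so (B) is first.
Now (E) and (F) have their prerequisites met. (E) is listed earlier, so (E) next.
(C) now also ready, so the ready set is {(C), (F)}; (C) is listed earlier → (C).
Now (F) and (G) have their prerequisites met. (F) is listed earlier, so (F) next.
Now (A) and (G) have their prerequisites met. (A) is listed earlier, so (A) next.
(D) and (G) are both available; (D) is listed earlier → (D).
Next only (G) has its prerequisites met → (G).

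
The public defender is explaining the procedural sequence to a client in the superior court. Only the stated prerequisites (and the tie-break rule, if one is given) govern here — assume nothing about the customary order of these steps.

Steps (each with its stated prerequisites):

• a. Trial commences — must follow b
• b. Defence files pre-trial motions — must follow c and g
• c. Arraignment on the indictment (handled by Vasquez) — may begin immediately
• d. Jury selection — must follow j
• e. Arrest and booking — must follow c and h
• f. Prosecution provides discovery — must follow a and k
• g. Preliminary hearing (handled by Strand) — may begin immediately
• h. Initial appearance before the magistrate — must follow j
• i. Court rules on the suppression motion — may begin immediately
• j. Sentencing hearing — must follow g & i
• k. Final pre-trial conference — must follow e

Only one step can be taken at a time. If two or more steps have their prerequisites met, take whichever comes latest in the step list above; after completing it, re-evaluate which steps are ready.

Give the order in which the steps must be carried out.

i, g, j, h, d, c, e, k, b, a, f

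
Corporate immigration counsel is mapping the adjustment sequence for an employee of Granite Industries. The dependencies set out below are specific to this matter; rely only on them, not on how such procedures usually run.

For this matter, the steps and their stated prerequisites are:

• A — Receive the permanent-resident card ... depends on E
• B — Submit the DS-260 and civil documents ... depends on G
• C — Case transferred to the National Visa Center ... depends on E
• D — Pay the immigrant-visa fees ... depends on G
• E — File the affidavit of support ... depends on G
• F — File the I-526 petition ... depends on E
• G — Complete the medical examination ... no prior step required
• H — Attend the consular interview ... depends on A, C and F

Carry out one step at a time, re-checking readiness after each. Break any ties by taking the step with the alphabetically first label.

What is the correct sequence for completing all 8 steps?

G is the only step with nothing outstanding, so it goes first.
Ready: B, D and E. B has the earlier label → B.
Now D and E have their prerequisites met. D has the earlier label, so D next.
Next only E has its prerequisites met → E.
A, C and F are all available; A has the earlier label → A.
Ready: C and F. C has the earlier label → C.
Next only F has its prerequisites met → F.
H is the only step now ready → H.

G, B, D, E, A, C, F, H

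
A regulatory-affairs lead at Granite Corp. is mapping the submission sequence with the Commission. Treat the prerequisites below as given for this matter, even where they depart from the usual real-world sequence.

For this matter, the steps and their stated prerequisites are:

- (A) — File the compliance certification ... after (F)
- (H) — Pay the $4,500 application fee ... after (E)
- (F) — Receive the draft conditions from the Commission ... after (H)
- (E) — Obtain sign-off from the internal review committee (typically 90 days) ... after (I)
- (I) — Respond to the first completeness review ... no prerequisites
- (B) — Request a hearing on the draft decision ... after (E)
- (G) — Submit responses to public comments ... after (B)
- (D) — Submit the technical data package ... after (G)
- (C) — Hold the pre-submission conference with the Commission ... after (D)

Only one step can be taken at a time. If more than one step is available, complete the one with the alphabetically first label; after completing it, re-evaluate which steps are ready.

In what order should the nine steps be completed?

(I) (E) (B) (G) (D) (C) (H) (F) (A)

(I) is the only step with nothing outstanding, so it goes first.
(E) needed (I), now all done → (E).
(B) and (H) are both available; (B) has the earlier label → (B).
(G) and (H) are both available; (G) has the earlier label → (G).
(D) now also ready, so the ready set is {(D), (H)}; (D) has the earlier label → (D).
(C) and (H) are both available; (C) has the earlier label → (C).
(H) needed (E), now all done → (H).
That leaves (F) as the only ready step → (F).
(A) is the only step now ready → (A).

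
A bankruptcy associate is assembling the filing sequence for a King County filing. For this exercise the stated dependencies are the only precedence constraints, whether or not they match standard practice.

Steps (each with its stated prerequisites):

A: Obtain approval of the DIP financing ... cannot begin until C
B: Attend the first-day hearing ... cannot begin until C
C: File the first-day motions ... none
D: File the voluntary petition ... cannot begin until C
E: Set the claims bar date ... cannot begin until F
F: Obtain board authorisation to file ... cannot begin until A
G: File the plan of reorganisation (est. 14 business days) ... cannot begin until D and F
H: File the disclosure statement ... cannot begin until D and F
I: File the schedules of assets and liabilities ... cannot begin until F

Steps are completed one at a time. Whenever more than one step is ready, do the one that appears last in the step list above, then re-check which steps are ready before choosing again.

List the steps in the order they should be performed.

C D B A F I H G E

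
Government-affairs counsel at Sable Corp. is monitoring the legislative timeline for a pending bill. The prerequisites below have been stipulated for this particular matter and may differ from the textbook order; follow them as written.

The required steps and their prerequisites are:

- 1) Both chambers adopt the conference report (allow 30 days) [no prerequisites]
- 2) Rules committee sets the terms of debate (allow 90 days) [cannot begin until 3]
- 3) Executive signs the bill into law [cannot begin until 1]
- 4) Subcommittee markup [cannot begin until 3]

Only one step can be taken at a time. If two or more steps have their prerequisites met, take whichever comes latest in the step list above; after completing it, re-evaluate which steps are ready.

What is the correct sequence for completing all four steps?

1, 3, 4, 2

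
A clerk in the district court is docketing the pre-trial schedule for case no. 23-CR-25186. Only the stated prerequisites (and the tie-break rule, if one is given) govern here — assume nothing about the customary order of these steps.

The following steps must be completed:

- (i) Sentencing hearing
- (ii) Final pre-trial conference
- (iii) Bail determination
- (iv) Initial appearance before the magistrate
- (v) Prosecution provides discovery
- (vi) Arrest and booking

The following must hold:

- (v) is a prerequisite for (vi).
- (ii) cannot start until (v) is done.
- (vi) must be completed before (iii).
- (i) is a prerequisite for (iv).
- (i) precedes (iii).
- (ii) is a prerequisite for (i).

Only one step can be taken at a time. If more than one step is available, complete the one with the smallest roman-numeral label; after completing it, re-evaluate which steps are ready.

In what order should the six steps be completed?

Only (v) has no prerequisites, so it is first.
Now (ii) and (vi) have their prerequisites met. (ii) has the earlier label, so (ii) next.
Now (i) and (vi) have their prerequisites met. (i) has the earlier label, so (i) next.
Now (iv) and (vi) have their prerequisites met. (iv) has the earlier label, so (iv) next.
That leaves (vi) as the only ready step → (vi).
Next only (iii) has its prerequisites met → (iii).

(v) → (ii) → (i) → (iv) → (vi) → (iii)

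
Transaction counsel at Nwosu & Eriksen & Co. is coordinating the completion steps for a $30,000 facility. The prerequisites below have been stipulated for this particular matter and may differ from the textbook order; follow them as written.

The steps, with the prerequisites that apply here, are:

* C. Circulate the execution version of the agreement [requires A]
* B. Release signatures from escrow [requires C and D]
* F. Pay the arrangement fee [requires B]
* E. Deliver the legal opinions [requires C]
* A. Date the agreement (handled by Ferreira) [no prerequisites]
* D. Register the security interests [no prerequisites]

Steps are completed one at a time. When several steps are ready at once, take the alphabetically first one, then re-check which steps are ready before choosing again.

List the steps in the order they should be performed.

A, C, D, B, E, F

A and D have no prerequisites; A has the earlier label, so A is first.
Now C and D have their prerequisites met. C has the earlier label, so C next.
D and E are both available; D has the earlier label → D.
B and E are both available; B has the earlier label → B.
Ready: E and F. E has the earlier label → E.
F is the only step now ready → F.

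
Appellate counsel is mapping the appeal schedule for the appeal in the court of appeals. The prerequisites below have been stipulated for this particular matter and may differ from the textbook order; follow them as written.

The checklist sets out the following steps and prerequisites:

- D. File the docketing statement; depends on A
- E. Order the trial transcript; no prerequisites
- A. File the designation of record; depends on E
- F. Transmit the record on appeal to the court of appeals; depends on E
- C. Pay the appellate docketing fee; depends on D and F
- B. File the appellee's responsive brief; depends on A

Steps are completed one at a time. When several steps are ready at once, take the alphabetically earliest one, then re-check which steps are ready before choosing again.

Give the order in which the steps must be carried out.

E, A, B, D, F, C

E is the only step with nothing outstanding, so it goes first.
Ready: A and F. A has the earlier label → A.
Ready: B, D and F. B has the earlier label → B.
D and F are both available; D has the earlier label → D.
F needed E, now all done → F.
Next only C has its prerequisites met → C.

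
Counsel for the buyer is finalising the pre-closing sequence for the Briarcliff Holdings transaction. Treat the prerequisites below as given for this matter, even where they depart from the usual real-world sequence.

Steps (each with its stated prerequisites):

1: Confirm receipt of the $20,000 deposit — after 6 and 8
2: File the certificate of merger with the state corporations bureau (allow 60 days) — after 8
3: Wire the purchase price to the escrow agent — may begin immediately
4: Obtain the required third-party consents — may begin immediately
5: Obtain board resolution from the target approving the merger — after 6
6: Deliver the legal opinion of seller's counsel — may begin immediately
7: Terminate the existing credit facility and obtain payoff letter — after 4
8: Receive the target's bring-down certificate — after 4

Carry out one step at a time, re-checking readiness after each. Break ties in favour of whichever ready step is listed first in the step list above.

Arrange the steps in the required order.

3, 4 and 6 have no prerequisites; 3 is listed earlier, so 3 is first.
4 and 6 are both available; 4 is listed earlier → 4.
Ready: 6, 7 and 8. 6 is listed earlier → 6.
5 now also ready, so the ready set is {5, 7, 8}; 5 is listed earlier → 5.
7 and 8 are both available; 7 is listed earlier → 7.
8 needed 4, now all done → 8.
Ready: 1 and 2. 1 is listed earlier → 1.
2 needed 8, now all done → 2.

3 → 4 → 6 → 5 → 7 → 8 → 1 → 2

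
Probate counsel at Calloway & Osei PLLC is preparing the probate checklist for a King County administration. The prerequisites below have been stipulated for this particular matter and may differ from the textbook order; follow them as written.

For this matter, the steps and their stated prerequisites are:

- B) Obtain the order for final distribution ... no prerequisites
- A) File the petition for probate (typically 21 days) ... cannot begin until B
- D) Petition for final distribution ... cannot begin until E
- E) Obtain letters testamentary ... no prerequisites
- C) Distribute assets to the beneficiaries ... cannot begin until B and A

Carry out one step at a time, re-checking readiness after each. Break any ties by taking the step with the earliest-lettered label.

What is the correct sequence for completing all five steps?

B A C E D

Nothing is required for B and E. B has the earlier label → B first.
A now also ready, so the ready set is {A, E}; A has the earlier label → A.
Now C and E have their prerequisites met. C has the earlier label, so C next.
E is the only step now ready → E.
That leaves D as the only ready step → D.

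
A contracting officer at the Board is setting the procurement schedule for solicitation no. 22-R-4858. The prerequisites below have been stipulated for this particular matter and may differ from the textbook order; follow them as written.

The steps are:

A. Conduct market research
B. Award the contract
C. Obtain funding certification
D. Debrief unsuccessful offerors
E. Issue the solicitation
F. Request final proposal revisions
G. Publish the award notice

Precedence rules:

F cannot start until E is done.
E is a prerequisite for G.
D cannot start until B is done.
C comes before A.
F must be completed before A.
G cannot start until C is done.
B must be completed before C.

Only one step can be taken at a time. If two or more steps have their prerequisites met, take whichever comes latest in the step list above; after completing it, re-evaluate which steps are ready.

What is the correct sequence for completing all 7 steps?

E → F → B → D → C → G → A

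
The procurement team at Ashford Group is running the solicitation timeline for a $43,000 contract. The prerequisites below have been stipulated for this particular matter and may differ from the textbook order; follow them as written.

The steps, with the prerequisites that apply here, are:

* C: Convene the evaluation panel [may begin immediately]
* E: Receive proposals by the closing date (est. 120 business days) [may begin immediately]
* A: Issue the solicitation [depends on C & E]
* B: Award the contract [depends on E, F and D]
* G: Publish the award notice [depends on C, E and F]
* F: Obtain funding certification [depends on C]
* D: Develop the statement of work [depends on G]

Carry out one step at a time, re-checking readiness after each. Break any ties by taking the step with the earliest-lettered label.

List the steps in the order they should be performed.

C, E, A, F, G, D, B

C and E have no prerequisites; C has the earlier label, so C is first.
F now also ready, so the ready set is {E, F}; E has the earlier label → E.
Now A and F have their prerequisites met. A has the earlier label, so A next.
Next only F has its prerequisites met → F.
G is the only step now ready → G.
D is the only step now ready → D.
B needed D, E and F, now all done → B.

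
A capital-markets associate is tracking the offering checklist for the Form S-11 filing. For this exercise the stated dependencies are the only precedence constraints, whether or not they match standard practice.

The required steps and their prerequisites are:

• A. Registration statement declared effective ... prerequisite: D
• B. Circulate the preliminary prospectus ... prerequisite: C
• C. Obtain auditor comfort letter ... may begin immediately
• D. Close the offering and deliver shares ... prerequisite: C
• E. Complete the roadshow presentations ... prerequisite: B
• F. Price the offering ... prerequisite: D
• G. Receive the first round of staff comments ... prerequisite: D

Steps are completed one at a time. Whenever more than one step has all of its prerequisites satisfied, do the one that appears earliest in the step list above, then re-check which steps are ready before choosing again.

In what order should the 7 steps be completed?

Only C has no prerequisites, so it is first.
Ready: B and D. B is listed earlier → B.
Ready: D and E. D is listed earlier → D.
Now A, E, F and G have their prerequisites met. A is listed earlier, so A next.
Ready: E, F and G. E is listed earlier → E.
Ready: F and G. F is listed earlier → F.
Next only G has its prerequisites met → G.

C, B, D, A, E, F, G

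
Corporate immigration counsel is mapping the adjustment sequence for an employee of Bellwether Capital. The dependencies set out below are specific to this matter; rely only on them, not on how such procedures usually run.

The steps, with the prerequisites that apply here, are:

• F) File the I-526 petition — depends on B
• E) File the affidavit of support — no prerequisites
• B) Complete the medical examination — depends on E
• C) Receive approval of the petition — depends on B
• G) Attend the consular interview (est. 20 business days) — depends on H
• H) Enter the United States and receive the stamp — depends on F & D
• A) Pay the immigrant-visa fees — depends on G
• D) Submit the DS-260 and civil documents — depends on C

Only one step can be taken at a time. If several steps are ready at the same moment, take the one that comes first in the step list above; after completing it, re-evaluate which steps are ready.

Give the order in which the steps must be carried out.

E is the only step with nothing outstanding, so it goes first.
That leaves B as the only ready step → B.
F and C are both available; F is listed earlier → F.
Next only C has its prerequisites met → C.
Next only D has its prerequisites met → D.
H needed F and D, now all done → H.
G is the only step now ready → G.
A is the only step now ready → A.

E B F C D H G A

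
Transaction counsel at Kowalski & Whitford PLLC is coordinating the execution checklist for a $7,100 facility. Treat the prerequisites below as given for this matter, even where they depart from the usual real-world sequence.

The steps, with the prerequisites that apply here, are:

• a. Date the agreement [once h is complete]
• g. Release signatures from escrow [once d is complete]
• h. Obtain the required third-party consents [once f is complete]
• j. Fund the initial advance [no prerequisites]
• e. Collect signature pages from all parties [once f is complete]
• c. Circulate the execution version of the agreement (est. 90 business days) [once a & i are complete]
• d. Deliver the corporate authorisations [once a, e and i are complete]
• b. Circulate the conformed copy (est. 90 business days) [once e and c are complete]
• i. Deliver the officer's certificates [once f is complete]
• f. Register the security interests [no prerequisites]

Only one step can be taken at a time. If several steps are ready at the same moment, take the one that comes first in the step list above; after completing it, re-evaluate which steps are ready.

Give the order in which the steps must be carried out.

j, f, h, a, e, i, c, d, g, b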